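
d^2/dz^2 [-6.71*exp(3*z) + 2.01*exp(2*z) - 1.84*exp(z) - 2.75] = (-60.39*exp(2*z) + 8.04*exp(z) - 1.84)*exp(z)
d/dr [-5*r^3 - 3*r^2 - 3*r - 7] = -15*r^2 - 6*r - 3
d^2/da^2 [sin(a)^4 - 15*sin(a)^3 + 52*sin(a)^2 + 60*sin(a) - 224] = -16*sin(a)^4 + 135*sin(a)^3 - 196*sin(a)^2 - 150*sin(a) + 104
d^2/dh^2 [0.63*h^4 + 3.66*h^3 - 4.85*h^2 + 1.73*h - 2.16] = 7.56*h^2 + 21.96*h - 9.7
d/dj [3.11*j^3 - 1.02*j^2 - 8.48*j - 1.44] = 9.33*j^2 - 2.04*j - 8.48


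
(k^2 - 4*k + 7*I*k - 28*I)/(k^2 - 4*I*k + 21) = (k^2 + k*(-4 + 7*I) - 28*I)/(k^2 - 4*I*k + 21)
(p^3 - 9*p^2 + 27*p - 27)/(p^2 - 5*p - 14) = (-p^3 + 9*p^2 - 27*p + 27)/(-p^2 + 5*p + 14)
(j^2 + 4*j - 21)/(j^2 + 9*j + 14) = (j - 3)/(j + 2)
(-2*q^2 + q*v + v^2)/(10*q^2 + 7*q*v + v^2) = (-q + v)/(5*q + v)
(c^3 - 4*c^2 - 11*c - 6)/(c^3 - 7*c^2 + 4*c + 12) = (c + 1)/(c - 2)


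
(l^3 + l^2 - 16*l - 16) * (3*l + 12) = 3*l^4 + 15*l^3 - 36*l^2 - 240*l - 192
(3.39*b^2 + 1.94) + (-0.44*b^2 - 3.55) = 2.95*b^2 - 1.61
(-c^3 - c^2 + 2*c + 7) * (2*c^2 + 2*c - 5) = -2*c^5 - 4*c^4 + 7*c^3 + 23*c^2 + 4*c - 35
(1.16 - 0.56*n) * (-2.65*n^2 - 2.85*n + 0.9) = 1.484*n^3 - 1.478*n^2 - 3.81*n + 1.044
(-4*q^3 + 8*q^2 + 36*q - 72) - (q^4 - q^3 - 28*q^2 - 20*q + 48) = -q^4 - 3*q^3 + 36*q^2 + 56*q - 120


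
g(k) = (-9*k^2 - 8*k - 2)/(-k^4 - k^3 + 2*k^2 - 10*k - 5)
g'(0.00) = 0.80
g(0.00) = 0.40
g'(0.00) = 0.80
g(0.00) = 0.40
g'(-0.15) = 0.64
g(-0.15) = 0.29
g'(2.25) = -0.48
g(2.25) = 1.21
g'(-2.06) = 2.39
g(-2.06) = -1.60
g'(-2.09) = 2.59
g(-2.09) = -1.67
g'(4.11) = -0.22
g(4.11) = 0.51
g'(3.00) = -0.41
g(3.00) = 0.86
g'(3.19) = -0.38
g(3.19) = 0.78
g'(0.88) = 0.75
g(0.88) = 1.18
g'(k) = (-18*k - 8)/(-k^4 - k^3 + 2*k^2 - 10*k - 5) + (-9*k^2 - 8*k - 2)*(4*k^3 + 3*k^2 - 4*k + 10)/(-k^4 - k^3 + 2*k^2 - 10*k - 5)^2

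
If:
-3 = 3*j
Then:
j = -1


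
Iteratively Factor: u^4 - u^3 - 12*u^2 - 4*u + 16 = (u - 1)*(u^3 - 12*u - 16) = (u - 1)*(u + 2)*(u^2 - 2*u - 8) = (u - 1)*(u + 2)^2*(u - 4)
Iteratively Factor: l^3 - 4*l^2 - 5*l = (l - 5)*(l^2 + l) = l*(l - 5)*(l + 1)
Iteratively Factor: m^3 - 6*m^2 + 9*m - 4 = (m - 1)*(m^2 - 5*m + 4) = (m - 1)^2*(m - 4)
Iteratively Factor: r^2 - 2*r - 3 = (r + 1)*(r - 3)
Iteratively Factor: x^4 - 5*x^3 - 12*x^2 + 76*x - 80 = (x - 2)*(x^3 - 3*x^2 - 18*x + 40) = (x - 5)*(x - 2)*(x^2 + 2*x - 8) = (x - 5)*(x - 2)*(x + 4)*(x - 2)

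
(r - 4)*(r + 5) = r^2 + r - 20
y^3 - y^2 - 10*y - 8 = (y - 4)*(y + 1)*(y + 2)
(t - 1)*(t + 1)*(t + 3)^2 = t^4 + 6*t^3 + 8*t^2 - 6*t - 9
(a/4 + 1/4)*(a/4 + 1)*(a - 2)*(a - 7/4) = a^4/16 + 5*a^3/64 - 45*a^2/64 + 5*a/32 + 7/8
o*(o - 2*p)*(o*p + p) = o^3*p - 2*o^2*p^2 + o^2*p - 2*o*p^2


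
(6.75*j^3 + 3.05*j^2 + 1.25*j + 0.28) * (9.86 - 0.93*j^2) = -6.2775*j^5 - 2.8365*j^4 + 65.3925*j^3 + 29.8126*j^2 + 12.325*j + 2.7608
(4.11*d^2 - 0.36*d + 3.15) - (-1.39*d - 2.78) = 4.11*d^2 + 1.03*d + 5.93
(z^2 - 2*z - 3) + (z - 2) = z^2 - z - 5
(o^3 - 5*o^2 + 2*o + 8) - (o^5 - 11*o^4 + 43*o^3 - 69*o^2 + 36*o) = -o^5 + 11*o^4 - 42*o^3 + 64*o^2 - 34*o + 8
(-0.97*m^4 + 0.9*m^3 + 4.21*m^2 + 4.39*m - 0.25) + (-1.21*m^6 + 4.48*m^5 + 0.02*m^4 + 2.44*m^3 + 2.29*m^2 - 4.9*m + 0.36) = -1.21*m^6 + 4.48*m^5 - 0.95*m^4 + 3.34*m^3 + 6.5*m^2 - 0.510000000000001*m + 0.11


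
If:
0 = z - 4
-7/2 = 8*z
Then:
No Solution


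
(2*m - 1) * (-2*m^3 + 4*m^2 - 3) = -4*m^4 + 10*m^3 - 4*m^2 - 6*m + 3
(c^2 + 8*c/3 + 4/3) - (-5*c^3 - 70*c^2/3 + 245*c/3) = 5*c^3 + 73*c^2/3 - 79*c + 4/3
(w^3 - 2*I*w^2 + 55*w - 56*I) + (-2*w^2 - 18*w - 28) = w^3 - 2*w^2 - 2*I*w^2 + 37*w - 28 - 56*I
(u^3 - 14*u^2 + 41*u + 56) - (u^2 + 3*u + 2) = u^3 - 15*u^2 + 38*u + 54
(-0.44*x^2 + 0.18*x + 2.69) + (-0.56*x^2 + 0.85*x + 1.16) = -1.0*x^2 + 1.03*x + 3.85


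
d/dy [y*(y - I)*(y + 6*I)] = 3*y^2 + 10*I*y + 6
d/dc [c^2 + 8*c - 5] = 2*c + 8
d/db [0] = 0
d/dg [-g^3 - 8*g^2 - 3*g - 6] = -3*g^2 - 16*g - 3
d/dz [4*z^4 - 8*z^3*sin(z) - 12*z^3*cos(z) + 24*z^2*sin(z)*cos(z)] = 4*z*(3*z^2*sin(z) - 2*z^2*cos(z) + 4*z^2 - 6*z*sin(z) - 9*z*cos(z) + 6*z*cos(2*z) + 6*sin(2*z))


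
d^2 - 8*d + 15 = (d - 5)*(d - 3)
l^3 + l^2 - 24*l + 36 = (l - 3)*(l - 2)*(l + 6)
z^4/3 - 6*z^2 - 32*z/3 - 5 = (z/3 + 1)*(z - 5)*(z + 1)^2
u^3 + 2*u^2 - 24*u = u*(u - 4)*(u + 6)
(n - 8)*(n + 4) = n^2 - 4*n - 32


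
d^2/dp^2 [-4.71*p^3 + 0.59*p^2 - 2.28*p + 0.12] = 1.18 - 28.26*p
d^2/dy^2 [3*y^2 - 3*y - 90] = 6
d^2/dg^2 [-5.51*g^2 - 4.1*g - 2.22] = -11.0200000000000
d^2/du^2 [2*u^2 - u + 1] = 4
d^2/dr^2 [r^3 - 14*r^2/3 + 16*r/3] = 6*r - 28/3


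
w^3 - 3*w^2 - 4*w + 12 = (w - 3)*(w - 2)*(w + 2)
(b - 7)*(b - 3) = b^2 - 10*b + 21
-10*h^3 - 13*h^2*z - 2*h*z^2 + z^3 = (-5*h + z)*(h + z)*(2*h + z)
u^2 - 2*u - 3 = (u - 3)*(u + 1)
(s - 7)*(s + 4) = s^2 - 3*s - 28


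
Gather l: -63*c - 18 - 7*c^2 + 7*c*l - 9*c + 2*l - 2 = -7*c^2 - 72*c + l*(7*c + 2) - 20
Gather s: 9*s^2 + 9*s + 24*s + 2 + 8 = 9*s^2 + 33*s + 10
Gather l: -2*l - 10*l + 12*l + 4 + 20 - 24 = 0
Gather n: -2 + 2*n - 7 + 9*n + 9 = 11*n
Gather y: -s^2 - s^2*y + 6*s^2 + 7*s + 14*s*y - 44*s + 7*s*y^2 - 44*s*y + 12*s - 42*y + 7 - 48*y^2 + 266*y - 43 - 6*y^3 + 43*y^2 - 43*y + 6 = 5*s^2 - 25*s - 6*y^3 + y^2*(7*s - 5) + y*(-s^2 - 30*s + 181) - 30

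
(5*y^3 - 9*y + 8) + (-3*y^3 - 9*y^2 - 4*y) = 2*y^3 - 9*y^2 - 13*y + 8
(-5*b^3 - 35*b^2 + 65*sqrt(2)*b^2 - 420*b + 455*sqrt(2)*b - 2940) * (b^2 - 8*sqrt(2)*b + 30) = -5*b^5 - 35*b^4 + 105*sqrt(2)*b^4 - 1610*b^3 + 735*sqrt(2)*b^3 - 11270*b^2 + 5310*sqrt(2)*b^2 - 12600*b + 37170*sqrt(2)*b - 88200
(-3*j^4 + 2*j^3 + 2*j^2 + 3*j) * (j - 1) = -3*j^5 + 5*j^4 + j^2 - 3*j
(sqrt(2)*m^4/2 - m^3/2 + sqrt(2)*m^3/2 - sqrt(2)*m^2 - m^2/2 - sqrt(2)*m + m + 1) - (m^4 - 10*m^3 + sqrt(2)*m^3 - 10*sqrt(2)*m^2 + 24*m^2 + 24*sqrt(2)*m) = -m^4 + sqrt(2)*m^4/2 - sqrt(2)*m^3/2 + 19*m^3/2 - 49*m^2/2 + 9*sqrt(2)*m^2 - 25*sqrt(2)*m + m + 1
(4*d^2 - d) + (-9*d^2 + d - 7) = -5*d^2 - 7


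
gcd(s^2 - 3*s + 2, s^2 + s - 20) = 1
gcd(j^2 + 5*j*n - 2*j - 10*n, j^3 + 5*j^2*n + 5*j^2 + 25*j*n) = j + 5*n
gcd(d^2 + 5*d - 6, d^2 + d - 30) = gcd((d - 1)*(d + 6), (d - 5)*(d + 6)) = d + 6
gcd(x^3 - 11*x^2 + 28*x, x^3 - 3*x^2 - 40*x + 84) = x - 7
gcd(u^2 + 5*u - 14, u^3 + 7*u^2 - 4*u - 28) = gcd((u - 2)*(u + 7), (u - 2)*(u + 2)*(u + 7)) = u^2 + 5*u - 14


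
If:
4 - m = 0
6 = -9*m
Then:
No Solution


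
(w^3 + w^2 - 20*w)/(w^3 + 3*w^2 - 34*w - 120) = w*(w - 4)/(w^2 - 2*w - 24)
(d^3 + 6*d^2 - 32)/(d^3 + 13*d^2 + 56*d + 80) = (d - 2)/(d + 5)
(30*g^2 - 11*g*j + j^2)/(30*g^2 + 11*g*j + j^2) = (30*g^2 - 11*g*j + j^2)/(30*g^2 + 11*g*j + j^2)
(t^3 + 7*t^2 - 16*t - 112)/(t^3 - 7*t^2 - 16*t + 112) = (t + 7)/(t - 7)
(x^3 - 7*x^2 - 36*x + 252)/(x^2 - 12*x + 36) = (x^2 - x - 42)/(x - 6)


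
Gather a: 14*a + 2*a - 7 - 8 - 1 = 16*a - 16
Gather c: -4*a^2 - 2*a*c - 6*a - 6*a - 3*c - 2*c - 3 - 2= -4*a^2 - 12*a + c*(-2*a - 5) - 5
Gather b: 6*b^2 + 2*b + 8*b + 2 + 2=6*b^2 + 10*b + 4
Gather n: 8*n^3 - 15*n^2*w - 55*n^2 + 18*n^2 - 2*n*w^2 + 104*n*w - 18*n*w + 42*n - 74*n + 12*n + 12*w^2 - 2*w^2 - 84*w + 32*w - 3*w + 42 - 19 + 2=8*n^3 + n^2*(-15*w - 37) + n*(-2*w^2 + 86*w - 20) + 10*w^2 - 55*w + 25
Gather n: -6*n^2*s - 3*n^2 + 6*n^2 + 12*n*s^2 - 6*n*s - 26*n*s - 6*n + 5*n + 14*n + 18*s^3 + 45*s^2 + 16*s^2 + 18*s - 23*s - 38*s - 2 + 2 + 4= n^2*(3 - 6*s) + n*(12*s^2 - 32*s + 13) + 18*s^3 + 61*s^2 - 43*s + 4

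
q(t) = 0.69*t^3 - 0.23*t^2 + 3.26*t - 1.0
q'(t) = 2.07*t^2 - 0.46*t + 3.26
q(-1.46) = -8.40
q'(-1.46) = 8.34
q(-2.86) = -28.35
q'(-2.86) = 21.51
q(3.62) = 40.52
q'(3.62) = 28.72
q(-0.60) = -3.19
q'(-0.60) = 4.28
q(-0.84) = -4.31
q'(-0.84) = 5.11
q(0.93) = 2.39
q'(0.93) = 4.62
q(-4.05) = -63.81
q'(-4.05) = 39.08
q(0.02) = -0.93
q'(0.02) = 3.25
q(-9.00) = -551.98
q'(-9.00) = 175.07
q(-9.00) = -551.98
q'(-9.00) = 175.07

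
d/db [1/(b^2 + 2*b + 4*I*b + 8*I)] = 2*(-b - 1 - 2*I)/(b^2 + 2*b + 4*I*b + 8*I)^2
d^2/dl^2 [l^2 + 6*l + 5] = 2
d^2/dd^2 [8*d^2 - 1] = 16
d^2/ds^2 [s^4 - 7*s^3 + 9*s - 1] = 6*s*(2*s - 7)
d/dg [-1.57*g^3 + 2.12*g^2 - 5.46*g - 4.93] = -4.71*g^2 + 4.24*g - 5.46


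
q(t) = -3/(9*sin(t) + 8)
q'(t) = 27*cos(t)/(9*sin(t) + 8)^2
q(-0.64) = -1.14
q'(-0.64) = 3.14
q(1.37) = -0.18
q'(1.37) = 0.02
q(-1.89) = 5.50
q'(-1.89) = -28.49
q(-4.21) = -0.19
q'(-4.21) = -0.05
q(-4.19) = -0.19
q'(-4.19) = -0.05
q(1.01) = -0.19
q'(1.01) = 0.06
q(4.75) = 3.02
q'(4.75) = 1.03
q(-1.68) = 3.17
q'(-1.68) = -3.29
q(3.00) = -0.32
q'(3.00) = -0.31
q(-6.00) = -0.29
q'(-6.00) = 0.23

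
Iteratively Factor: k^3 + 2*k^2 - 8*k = (k - 2)*(k^2 + 4*k) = k*(k - 2)*(k + 4)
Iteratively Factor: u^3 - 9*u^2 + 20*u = (u - 4)*(u^2 - 5*u) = (u - 5)*(u - 4)*(u)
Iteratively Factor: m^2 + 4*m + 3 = (m + 1)*(m + 3)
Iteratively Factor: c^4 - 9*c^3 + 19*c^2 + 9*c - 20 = (c - 1)*(c^3 - 8*c^2 + 11*c + 20) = (c - 4)*(c - 1)*(c^2 - 4*c - 5) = (c - 4)*(c - 1)*(c + 1)*(c - 5)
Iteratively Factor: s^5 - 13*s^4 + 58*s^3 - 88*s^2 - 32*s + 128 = (s + 1)*(s^4 - 14*s^3 + 72*s^2 - 160*s + 128) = (s - 2)*(s + 1)*(s^3 - 12*s^2 + 48*s - 64) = (s - 4)*(s - 2)*(s + 1)*(s^2 - 8*s + 16) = (s - 4)^2*(s - 2)*(s + 1)*(s - 4)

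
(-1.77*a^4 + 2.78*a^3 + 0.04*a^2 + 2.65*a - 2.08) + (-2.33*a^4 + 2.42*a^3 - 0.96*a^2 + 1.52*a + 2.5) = -4.1*a^4 + 5.2*a^3 - 0.92*a^2 + 4.17*a + 0.42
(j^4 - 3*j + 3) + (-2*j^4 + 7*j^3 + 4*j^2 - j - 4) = -j^4 + 7*j^3 + 4*j^2 - 4*j - 1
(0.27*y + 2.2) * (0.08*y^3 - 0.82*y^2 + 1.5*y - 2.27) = 0.0216*y^4 - 0.0454*y^3 - 1.399*y^2 + 2.6871*y - 4.994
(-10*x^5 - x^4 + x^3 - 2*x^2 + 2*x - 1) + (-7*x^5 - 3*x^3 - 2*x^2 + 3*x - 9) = -17*x^5 - x^4 - 2*x^3 - 4*x^2 + 5*x - 10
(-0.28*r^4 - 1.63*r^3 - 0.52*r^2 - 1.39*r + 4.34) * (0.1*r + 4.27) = -0.028*r^5 - 1.3586*r^4 - 7.0121*r^3 - 2.3594*r^2 - 5.5013*r + 18.5318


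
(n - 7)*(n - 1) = n^2 - 8*n + 7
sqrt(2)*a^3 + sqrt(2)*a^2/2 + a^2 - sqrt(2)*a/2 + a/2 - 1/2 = (a - 1/2)*(a + 1)*(sqrt(2)*a + 1)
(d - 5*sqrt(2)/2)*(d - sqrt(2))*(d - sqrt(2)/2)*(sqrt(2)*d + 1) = sqrt(2)*d^4 - 7*d^3 + 9*sqrt(2)*d^2/2 + 7*d/2 - 5*sqrt(2)/2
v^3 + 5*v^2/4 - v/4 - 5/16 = (v - 1/2)*(v + 1/2)*(v + 5/4)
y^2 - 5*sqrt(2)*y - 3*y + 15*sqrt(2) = (y - 3)*(y - 5*sqrt(2))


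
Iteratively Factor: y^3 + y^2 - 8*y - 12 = (y - 3)*(y^2 + 4*y + 4) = (y - 3)*(y + 2)*(y + 2)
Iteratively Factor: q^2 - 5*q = (q)*(q - 5)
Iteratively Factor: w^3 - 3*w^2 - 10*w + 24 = (w - 4)*(w^2 + w - 6) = (w - 4)*(w + 3)*(w - 2)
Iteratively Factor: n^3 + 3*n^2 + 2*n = (n + 2)*(n^2 + n) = n*(n + 2)*(n + 1)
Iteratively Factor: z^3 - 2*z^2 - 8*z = (z - 4)*(z^2 + 2*z) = z*(z - 4)*(z + 2)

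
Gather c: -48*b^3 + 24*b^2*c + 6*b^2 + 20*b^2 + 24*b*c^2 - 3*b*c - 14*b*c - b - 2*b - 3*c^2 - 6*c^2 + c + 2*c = -48*b^3 + 26*b^2 - 3*b + c^2*(24*b - 9) + c*(24*b^2 - 17*b + 3)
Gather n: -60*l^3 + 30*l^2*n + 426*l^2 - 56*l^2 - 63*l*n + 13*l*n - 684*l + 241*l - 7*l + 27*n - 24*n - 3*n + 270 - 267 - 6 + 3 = -60*l^3 + 370*l^2 - 450*l + n*(30*l^2 - 50*l)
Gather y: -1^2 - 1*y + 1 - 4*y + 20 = 20 - 5*y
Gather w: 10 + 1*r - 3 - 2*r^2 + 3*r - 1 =-2*r^2 + 4*r + 6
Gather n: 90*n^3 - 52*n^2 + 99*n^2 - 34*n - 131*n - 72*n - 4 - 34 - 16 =90*n^3 + 47*n^2 - 237*n - 54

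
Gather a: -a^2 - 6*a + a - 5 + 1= -a^2 - 5*a - 4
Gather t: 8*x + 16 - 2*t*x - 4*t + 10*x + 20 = t*(-2*x - 4) + 18*x + 36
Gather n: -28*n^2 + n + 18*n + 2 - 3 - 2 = -28*n^2 + 19*n - 3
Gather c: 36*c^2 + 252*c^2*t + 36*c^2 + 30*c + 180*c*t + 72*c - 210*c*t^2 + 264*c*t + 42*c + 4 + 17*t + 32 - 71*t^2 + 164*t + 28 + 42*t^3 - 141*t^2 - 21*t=c^2*(252*t + 72) + c*(-210*t^2 + 444*t + 144) + 42*t^3 - 212*t^2 + 160*t + 64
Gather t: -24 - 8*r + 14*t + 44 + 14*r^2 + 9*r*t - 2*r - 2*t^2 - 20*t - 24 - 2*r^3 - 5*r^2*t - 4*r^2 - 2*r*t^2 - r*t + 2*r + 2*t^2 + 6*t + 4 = -2*r^3 + 10*r^2 - 2*r*t^2 - 8*r + t*(-5*r^2 + 8*r)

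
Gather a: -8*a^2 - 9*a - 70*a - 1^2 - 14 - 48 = -8*a^2 - 79*a - 63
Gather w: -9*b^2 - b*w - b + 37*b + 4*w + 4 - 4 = -9*b^2 + 36*b + w*(4 - b)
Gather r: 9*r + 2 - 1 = 9*r + 1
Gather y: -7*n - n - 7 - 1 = -8*n - 8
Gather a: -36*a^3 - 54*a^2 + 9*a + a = -36*a^3 - 54*a^2 + 10*a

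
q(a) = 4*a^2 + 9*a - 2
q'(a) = 8*a + 9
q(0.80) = 7.76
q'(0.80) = 15.40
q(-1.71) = -5.69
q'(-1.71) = -4.68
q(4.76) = 131.47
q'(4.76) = 47.08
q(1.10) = 12.74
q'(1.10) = 17.80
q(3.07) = 63.33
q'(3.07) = 33.56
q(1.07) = 12.21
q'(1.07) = 17.56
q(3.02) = 61.66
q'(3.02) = 33.16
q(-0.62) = -6.04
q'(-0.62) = 4.04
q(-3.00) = 7.00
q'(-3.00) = -15.00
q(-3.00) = 7.00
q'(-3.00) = -15.00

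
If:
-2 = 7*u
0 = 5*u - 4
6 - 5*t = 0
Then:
No Solution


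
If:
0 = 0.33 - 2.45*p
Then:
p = 0.13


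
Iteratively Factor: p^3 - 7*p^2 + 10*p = (p)*(p^2 - 7*p + 10) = p*(p - 5)*(p - 2)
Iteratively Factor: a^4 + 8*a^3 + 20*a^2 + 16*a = (a + 4)*(a^3 + 4*a^2 + 4*a) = a*(a + 4)*(a^2 + 4*a + 4) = a*(a + 2)*(a + 4)*(a + 2)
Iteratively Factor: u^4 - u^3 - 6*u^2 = (u)*(u^3 - u^2 - 6*u) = u^2*(u^2 - u - 6) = u^2*(u - 3)*(u + 2)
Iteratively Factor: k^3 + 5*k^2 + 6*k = (k)*(k^2 + 5*k + 6) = k*(k + 2)*(k + 3)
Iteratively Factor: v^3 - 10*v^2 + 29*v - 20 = (v - 4)*(v^2 - 6*v + 5) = (v - 4)*(v - 1)*(v - 5)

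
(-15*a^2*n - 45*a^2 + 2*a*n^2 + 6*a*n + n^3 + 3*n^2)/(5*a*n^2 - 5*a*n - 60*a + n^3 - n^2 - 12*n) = (-3*a + n)/(n - 4)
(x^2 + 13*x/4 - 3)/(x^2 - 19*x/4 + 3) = (x + 4)/(x - 4)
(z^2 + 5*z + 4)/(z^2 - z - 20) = (z + 1)/(z - 5)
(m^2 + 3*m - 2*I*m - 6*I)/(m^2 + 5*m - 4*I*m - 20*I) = (m^2 + m*(3 - 2*I) - 6*I)/(m^2 + m*(5 - 4*I) - 20*I)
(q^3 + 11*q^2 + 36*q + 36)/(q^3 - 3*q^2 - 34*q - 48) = (q + 6)/(q - 8)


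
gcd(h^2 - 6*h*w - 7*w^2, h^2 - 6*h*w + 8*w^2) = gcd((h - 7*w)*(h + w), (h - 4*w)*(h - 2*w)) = 1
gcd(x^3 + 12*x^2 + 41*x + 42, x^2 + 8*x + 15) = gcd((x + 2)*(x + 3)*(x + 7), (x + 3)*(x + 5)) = x + 3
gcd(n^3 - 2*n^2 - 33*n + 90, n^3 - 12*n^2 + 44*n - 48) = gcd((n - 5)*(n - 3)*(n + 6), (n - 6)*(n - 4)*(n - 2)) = 1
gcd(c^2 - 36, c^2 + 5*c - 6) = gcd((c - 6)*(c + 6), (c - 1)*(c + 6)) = c + 6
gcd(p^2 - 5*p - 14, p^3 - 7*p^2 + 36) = p + 2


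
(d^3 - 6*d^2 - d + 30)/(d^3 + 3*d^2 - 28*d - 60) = (d - 3)/(d + 6)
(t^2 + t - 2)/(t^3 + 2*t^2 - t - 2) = 1/(t + 1)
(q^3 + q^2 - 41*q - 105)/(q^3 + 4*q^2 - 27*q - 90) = (q^2 - 2*q - 35)/(q^2 + q - 30)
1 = 1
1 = 1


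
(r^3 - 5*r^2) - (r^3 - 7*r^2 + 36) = 2*r^2 - 36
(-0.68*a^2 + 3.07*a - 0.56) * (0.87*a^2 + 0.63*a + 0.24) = -0.5916*a^4 + 2.2425*a^3 + 1.2837*a^2 + 0.384*a - 0.1344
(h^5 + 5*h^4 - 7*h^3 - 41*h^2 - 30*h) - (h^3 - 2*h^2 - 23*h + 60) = h^5 + 5*h^4 - 8*h^3 - 39*h^2 - 7*h - 60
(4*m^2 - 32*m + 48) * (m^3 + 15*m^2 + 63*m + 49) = 4*m^5 + 28*m^4 - 180*m^3 - 1100*m^2 + 1456*m + 2352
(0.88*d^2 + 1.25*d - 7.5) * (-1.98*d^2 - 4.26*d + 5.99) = -1.7424*d^4 - 6.2238*d^3 + 14.7962*d^2 + 39.4375*d - 44.925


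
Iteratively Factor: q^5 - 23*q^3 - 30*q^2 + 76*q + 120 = (q + 2)*(q^4 - 2*q^3 - 19*q^2 + 8*q + 60) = (q + 2)*(q + 3)*(q^3 - 5*q^2 - 4*q + 20) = (q + 2)^2*(q + 3)*(q^2 - 7*q + 10) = (q - 5)*(q + 2)^2*(q + 3)*(q - 2)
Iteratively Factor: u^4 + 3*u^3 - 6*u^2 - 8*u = (u - 2)*(u^3 + 5*u^2 + 4*u) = (u - 2)*(u + 1)*(u^2 + 4*u) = u*(u - 2)*(u + 1)*(u + 4)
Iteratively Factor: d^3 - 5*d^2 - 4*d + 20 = (d - 5)*(d^2 - 4) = (d - 5)*(d - 2)*(d + 2)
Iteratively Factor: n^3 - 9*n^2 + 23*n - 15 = (n - 3)*(n^2 - 6*n + 5) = (n - 5)*(n - 3)*(n - 1)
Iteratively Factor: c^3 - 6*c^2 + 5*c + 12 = (c - 3)*(c^2 - 3*c - 4) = (c - 4)*(c - 3)*(c + 1)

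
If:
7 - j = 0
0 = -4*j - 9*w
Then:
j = 7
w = -28/9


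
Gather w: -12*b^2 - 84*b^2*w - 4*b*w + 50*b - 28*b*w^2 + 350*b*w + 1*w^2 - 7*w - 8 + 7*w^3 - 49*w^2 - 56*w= -12*b^2 + 50*b + 7*w^3 + w^2*(-28*b - 48) + w*(-84*b^2 + 346*b - 63) - 8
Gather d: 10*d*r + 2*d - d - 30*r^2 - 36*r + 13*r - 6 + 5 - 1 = d*(10*r + 1) - 30*r^2 - 23*r - 2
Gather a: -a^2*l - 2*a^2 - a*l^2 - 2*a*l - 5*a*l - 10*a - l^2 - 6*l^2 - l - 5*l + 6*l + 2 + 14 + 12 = a^2*(-l - 2) + a*(-l^2 - 7*l - 10) - 7*l^2 + 28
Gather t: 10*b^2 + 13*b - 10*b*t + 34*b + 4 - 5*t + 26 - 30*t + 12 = 10*b^2 + 47*b + t*(-10*b - 35) + 42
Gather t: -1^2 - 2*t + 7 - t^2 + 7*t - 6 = -t^2 + 5*t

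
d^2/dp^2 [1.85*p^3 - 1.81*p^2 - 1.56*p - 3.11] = 11.1*p - 3.62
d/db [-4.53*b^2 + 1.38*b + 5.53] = 1.38 - 9.06*b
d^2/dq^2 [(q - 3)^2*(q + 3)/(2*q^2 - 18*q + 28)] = (31*q^3 - 171*q^2 + 237*q + 87)/(q^6 - 27*q^5 + 285*q^4 - 1485*q^3 + 3990*q^2 - 5292*q + 2744)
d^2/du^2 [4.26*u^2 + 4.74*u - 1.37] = 8.52000000000000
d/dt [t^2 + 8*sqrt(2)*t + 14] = 2*t + 8*sqrt(2)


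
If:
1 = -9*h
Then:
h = -1/9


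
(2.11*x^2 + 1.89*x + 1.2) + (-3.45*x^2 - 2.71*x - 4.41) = -1.34*x^2 - 0.82*x - 3.21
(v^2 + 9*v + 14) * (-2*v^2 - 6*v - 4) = -2*v^4 - 24*v^3 - 86*v^2 - 120*v - 56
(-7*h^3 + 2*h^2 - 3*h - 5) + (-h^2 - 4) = -7*h^3 + h^2 - 3*h - 9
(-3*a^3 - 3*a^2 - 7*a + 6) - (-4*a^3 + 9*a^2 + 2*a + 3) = a^3 - 12*a^2 - 9*a + 3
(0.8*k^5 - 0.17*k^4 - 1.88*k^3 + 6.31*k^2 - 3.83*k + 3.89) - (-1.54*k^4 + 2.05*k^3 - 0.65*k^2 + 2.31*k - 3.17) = 0.8*k^5 + 1.37*k^4 - 3.93*k^3 + 6.96*k^2 - 6.14*k + 7.06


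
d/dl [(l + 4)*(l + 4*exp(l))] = l + (l + 4)*(4*exp(l) + 1) + 4*exp(l)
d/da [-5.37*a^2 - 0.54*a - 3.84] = -10.74*a - 0.54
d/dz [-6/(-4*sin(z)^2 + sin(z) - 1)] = 6*(1 - 8*sin(z))*cos(z)/(4*sin(z)^2 - sin(z) + 1)^2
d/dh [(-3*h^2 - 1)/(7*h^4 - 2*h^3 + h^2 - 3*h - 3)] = (6*h*(-7*h^4 + 2*h^3 - h^2 + 3*h + 3) + (3*h^2 + 1)*(28*h^3 - 6*h^2 + 2*h - 3))/(-7*h^4 + 2*h^3 - h^2 + 3*h + 3)^2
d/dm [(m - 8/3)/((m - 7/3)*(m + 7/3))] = 9*(-9*m^2 + 48*m - 49)/(81*m^4 - 882*m^2 + 2401)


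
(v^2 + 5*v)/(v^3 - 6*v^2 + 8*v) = (v + 5)/(v^2 - 6*v + 8)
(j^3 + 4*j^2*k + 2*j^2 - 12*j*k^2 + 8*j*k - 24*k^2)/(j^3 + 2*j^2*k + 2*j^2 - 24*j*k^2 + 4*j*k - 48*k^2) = (j - 2*k)/(j - 4*k)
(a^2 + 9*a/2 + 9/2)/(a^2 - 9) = (a + 3/2)/(a - 3)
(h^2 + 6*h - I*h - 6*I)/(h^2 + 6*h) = (h - I)/h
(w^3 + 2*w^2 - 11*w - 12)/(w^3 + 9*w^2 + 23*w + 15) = (w^2 + w - 12)/(w^2 + 8*w + 15)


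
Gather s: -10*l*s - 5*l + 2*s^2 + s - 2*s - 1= -5*l + 2*s^2 + s*(-10*l - 1) - 1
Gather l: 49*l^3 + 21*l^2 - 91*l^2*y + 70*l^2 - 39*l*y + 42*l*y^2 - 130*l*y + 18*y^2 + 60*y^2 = 49*l^3 + l^2*(91 - 91*y) + l*(42*y^2 - 169*y) + 78*y^2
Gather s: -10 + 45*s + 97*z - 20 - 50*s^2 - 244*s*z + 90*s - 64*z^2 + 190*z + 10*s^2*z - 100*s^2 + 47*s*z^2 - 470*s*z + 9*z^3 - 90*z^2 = s^2*(10*z - 150) + s*(47*z^2 - 714*z + 135) + 9*z^3 - 154*z^2 + 287*z - 30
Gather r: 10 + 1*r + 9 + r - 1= 2*r + 18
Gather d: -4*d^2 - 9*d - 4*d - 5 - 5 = -4*d^2 - 13*d - 10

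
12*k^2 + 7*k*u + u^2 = (3*k + u)*(4*k + u)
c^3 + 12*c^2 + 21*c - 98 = (c - 2)*(c + 7)^2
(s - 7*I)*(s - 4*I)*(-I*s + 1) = -I*s^3 - 10*s^2 + 17*I*s - 28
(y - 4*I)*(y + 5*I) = y^2 + I*y + 20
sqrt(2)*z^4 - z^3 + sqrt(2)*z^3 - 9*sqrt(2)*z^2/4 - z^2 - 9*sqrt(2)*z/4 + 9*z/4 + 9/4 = (z - 3/2)*(z + 3/2)*(z - sqrt(2)/2)*(sqrt(2)*z + sqrt(2))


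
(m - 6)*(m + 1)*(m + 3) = m^3 - 2*m^2 - 21*m - 18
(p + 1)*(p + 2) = p^2 + 3*p + 2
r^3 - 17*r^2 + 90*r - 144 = (r - 8)*(r - 6)*(r - 3)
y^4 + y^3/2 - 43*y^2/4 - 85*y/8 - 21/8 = (y - 7/2)*(y + 1/2)^2*(y + 3)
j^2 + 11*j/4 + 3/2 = (j + 3/4)*(j + 2)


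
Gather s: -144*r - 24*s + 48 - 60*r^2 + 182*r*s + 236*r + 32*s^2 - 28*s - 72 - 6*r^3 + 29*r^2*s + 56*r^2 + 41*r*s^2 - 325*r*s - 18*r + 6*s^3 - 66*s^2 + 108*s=-6*r^3 - 4*r^2 + 74*r + 6*s^3 + s^2*(41*r - 34) + s*(29*r^2 - 143*r + 56) - 24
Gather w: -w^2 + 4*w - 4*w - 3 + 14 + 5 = 16 - w^2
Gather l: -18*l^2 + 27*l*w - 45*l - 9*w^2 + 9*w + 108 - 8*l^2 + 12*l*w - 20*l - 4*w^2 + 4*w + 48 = -26*l^2 + l*(39*w - 65) - 13*w^2 + 13*w + 156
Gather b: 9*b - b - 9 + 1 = 8*b - 8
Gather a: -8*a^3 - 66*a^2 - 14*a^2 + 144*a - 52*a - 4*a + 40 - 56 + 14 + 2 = -8*a^3 - 80*a^2 + 88*a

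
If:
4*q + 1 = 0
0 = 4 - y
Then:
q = -1/4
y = 4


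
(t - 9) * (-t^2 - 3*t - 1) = -t^3 + 6*t^2 + 26*t + 9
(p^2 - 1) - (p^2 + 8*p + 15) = -8*p - 16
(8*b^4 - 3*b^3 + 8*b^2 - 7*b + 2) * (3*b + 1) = 24*b^5 - b^4 + 21*b^3 - 13*b^2 - b + 2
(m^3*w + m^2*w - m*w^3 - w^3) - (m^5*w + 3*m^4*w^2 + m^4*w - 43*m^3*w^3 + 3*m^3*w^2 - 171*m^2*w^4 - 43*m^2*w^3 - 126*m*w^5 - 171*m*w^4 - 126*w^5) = -m^5*w - 3*m^4*w^2 - m^4*w + 43*m^3*w^3 - 3*m^3*w^2 + m^3*w + 171*m^2*w^4 + 43*m^2*w^3 + m^2*w + 126*m*w^5 + 171*m*w^4 - m*w^3 + 126*w^5 - w^3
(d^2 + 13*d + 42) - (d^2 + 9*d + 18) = 4*d + 24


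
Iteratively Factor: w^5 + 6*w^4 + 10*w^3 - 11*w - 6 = (w + 1)*(w^4 + 5*w^3 + 5*w^2 - 5*w - 6) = (w + 1)^2*(w^3 + 4*w^2 + w - 6) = (w - 1)*(w + 1)^2*(w^2 + 5*w + 6) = (w - 1)*(w + 1)^2*(w + 2)*(w + 3)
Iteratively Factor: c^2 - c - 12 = (c - 4)*(c + 3)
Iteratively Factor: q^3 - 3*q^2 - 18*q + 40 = (q + 4)*(q^2 - 7*q + 10) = (q - 2)*(q + 4)*(q - 5)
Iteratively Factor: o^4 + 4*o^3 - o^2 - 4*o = (o + 1)*(o^3 + 3*o^2 - 4*o) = o*(o + 1)*(o^2 + 3*o - 4) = o*(o + 1)*(o + 4)*(o - 1)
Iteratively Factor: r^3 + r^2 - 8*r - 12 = (r - 3)*(r^2 + 4*r + 4) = (r - 3)*(r + 2)*(r + 2)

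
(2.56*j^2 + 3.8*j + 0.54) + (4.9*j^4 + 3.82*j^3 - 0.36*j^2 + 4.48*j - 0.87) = 4.9*j^4 + 3.82*j^3 + 2.2*j^2 + 8.28*j - 0.33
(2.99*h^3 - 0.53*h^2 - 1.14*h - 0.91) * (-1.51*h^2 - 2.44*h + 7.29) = -4.5149*h^5 - 6.4953*h^4 + 24.8117*h^3 + 0.292*h^2 - 6.0902*h - 6.6339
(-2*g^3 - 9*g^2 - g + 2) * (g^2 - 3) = -2*g^5 - 9*g^4 + 5*g^3 + 29*g^2 + 3*g - 6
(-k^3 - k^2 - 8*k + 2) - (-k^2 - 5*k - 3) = -k^3 - 3*k + 5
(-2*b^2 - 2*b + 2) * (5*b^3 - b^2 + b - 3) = -10*b^5 - 8*b^4 + 10*b^3 + 2*b^2 + 8*b - 6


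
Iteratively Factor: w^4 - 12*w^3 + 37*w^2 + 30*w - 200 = (w + 2)*(w^3 - 14*w^2 + 65*w - 100) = (w - 5)*(w + 2)*(w^2 - 9*w + 20) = (w - 5)^2*(w + 2)*(w - 4)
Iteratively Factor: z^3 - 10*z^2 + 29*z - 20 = (z - 1)*(z^2 - 9*z + 20) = (z - 5)*(z - 1)*(z - 4)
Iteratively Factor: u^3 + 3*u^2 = (u)*(u^2 + 3*u) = u*(u + 3)*(u)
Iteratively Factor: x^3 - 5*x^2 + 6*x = (x - 3)*(x^2 - 2*x) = (x - 3)*(x - 2)*(x)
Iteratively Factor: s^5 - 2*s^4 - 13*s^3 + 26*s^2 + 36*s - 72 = (s - 2)*(s^4 - 13*s^2 + 36) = (s - 2)*(s + 3)*(s^3 - 3*s^2 - 4*s + 12) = (s - 2)^2*(s + 3)*(s^2 - s - 6) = (s - 2)^2*(s + 2)*(s + 3)*(s - 3)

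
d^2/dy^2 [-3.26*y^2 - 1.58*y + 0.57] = -6.52000000000000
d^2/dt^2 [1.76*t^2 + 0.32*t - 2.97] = 3.52000000000000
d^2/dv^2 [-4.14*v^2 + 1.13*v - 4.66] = -8.28000000000000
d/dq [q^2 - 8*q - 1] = 2*q - 8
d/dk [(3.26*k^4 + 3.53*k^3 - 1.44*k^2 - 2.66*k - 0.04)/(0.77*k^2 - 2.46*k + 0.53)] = (5.0204*k^5 - 21.3407*k^4 - 10.4564*k^3 + 11.2033*k^2 - 1.4648*k - 1.5082)/(0.5929*k^4 - 3.7884*k^3 + 6.8678*k^2 - 2.6076*k + 0.2809)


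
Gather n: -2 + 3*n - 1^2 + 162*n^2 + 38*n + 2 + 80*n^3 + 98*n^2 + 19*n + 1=80*n^3 + 260*n^2 + 60*n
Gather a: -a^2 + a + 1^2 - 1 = -a^2 + a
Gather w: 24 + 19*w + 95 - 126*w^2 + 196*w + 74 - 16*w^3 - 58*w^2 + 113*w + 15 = -16*w^3 - 184*w^2 + 328*w + 208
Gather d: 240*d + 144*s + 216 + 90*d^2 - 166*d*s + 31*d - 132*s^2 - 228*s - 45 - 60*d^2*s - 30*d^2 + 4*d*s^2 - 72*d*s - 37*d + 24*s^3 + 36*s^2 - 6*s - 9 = d^2*(60 - 60*s) + d*(4*s^2 - 238*s + 234) + 24*s^3 - 96*s^2 - 90*s + 162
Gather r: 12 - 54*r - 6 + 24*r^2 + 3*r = 24*r^2 - 51*r + 6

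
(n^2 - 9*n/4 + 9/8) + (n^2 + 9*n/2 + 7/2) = 2*n^2 + 9*n/4 + 37/8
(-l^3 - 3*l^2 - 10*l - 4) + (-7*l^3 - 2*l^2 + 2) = -8*l^3 - 5*l^2 - 10*l - 2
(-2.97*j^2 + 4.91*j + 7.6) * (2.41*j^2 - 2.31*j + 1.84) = -7.1577*j^4 + 18.6938*j^3 + 1.5091*j^2 - 8.5216*j + 13.984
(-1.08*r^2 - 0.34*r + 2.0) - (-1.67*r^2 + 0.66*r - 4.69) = 0.59*r^2 - 1.0*r + 6.69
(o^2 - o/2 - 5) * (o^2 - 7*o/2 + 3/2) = o^4 - 4*o^3 - 7*o^2/4 + 67*o/4 - 15/2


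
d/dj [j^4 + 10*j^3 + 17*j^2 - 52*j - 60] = 4*j^3 + 30*j^2 + 34*j - 52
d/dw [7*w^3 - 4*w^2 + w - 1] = 21*w^2 - 8*w + 1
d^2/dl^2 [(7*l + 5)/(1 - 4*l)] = -216/(4*l - 1)^3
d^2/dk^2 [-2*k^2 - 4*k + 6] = -4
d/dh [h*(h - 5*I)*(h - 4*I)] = 3*h^2 - 18*I*h - 20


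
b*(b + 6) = b^2 + 6*b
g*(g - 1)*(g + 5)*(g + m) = g^4 + g^3*m + 4*g^3 + 4*g^2*m - 5*g^2 - 5*g*m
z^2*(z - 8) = z^3 - 8*z^2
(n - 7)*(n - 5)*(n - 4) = n^3 - 16*n^2 + 83*n - 140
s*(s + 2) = s^2 + 2*s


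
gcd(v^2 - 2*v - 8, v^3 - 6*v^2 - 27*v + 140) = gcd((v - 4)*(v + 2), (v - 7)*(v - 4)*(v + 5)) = v - 4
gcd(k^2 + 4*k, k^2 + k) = k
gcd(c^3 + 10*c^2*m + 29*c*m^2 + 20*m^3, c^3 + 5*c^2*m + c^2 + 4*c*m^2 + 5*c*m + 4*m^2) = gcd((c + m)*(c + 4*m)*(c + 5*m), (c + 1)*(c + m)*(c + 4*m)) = c^2 + 5*c*m + 4*m^2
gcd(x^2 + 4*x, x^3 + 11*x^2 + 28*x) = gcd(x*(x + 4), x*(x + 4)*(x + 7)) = x^2 + 4*x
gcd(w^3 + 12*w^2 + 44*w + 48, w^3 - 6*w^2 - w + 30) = w + 2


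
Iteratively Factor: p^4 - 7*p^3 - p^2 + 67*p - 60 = (p - 1)*(p^3 - 6*p^2 - 7*p + 60) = (p - 5)*(p - 1)*(p^2 - p - 12) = (p - 5)*(p - 1)*(p + 3)*(p - 4)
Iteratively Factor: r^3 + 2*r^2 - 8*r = (r - 2)*(r^2 + 4*r) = (r - 2)*(r + 4)*(r)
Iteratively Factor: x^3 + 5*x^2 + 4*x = (x + 1)*(x^2 + 4*x) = x*(x + 1)*(x + 4)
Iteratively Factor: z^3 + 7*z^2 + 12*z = (z)*(z^2 + 7*z + 12) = z*(z + 3)*(z + 4)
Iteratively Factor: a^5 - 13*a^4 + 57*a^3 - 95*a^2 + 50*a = (a - 5)*(a^4 - 8*a^3 + 17*a^2 - 10*a) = (a - 5)*(a - 1)*(a^3 - 7*a^2 + 10*a) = (a - 5)^2*(a - 1)*(a^2 - 2*a) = a*(a - 5)^2*(a - 1)*(a - 2)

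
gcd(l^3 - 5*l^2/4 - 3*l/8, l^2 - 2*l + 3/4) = l - 3/2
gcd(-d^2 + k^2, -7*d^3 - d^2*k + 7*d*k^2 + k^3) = d^2 - k^2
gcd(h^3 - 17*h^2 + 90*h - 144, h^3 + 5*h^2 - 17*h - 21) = h - 3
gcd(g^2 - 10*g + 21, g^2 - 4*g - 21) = g - 7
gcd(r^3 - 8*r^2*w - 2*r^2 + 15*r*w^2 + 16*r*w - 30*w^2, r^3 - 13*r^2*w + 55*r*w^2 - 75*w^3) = r^2 - 8*r*w + 15*w^2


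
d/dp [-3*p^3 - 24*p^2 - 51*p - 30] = -9*p^2 - 48*p - 51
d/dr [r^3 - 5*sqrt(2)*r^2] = r*(3*r - 10*sqrt(2))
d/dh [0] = 0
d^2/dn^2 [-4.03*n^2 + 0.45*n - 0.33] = -8.06000000000000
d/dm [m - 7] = 1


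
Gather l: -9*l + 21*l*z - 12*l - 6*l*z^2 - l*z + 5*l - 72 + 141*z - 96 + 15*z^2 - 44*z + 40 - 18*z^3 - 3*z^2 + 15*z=l*(-6*z^2 + 20*z - 16) - 18*z^3 + 12*z^2 + 112*z - 128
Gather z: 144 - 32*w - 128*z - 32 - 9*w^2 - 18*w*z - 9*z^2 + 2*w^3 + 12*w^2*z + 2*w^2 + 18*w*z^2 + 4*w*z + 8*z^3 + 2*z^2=2*w^3 - 7*w^2 - 32*w + 8*z^3 + z^2*(18*w - 7) + z*(12*w^2 - 14*w - 128) + 112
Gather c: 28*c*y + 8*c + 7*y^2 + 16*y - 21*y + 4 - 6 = c*(28*y + 8) + 7*y^2 - 5*y - 2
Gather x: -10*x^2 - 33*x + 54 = -10*x^2 - 33*x + 54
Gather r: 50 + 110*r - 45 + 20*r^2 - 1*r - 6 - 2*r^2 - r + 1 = 18*r^2 + 108*r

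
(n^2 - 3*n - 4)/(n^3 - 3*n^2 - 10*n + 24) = (n + 1)/(n^2 + n - 6)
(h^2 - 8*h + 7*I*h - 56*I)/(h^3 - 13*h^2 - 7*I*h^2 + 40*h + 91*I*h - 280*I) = (h + 7*I)/(h^2 - h*(5 + 7*I) + 35*I)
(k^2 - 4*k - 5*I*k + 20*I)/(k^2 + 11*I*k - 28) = (k^2 - 4*k - 5*I*k + 20*I)/(k^2 + 11*I*k - 28)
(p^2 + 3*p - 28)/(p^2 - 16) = (p + 7)/(p + 4)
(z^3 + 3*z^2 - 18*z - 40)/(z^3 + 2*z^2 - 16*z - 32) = (z + 5)/(z + 4)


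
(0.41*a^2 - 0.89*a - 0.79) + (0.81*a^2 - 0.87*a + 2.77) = 1.22*a^2 - 1.76*a + 1.98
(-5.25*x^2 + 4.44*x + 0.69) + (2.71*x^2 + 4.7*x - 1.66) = -2.54*x^2 + 9.14*x - 0.97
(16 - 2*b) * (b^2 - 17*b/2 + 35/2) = -2*b^3 + 33*b^2 - 171*b + 280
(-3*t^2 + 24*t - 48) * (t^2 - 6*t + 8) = -3*t^4 + 42*t^3 - 216*t^2 + 480*t - 384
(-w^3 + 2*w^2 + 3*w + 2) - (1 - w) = -w^3 + 2*w^2 + 4*w + 1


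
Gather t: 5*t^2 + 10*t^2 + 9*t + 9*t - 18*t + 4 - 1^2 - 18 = 15*t^2 - 15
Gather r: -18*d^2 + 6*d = -18*d^2 + 6*d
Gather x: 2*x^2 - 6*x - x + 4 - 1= 2*x^2 - 7*x + 3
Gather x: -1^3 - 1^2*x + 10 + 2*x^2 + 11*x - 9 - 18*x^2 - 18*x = -16*x^2 - 8*x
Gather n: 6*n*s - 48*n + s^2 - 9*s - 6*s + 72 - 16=n*(6*s - 48) + s^2 - 15*s + 56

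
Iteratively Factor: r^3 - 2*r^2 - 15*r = (r + 3)*(r^2 - 5*r) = r*(r + 3)*(r - 5)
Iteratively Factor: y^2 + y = (y + 1)*(y)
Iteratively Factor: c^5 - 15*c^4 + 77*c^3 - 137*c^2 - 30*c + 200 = (c - 5)*(c^4 - 10*c^3 + 27*c^2 - 2*c - 40) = (c - 5)*(c - 2)*(c^3 - 8*c^2 + 11*c + 20) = (c - 5)*(c - 4)*(c - 2)*(c^2 - 4*c - 5) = (c - 5)*(c - 4)*(c - 2)*(c + 1)*(c - 5)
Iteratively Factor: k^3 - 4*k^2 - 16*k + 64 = (k - 4)*(k^2 - 16) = (k - 4)*(k + 4)*(k - 4)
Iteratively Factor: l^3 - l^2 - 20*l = (l + 4)*(l^2 - 5*l) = (l - 5)*(l + 4)*(l)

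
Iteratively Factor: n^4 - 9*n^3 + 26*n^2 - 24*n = (n - 4)*(n^3 - 5*n^2 + 6*n) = n*(n - 4)*(n^2 - 5*n + 6) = n*(n - 4)*(n - 3)*(n - 2)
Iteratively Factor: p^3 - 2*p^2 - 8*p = (p + 2)*(p^2 - 4*p) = p*(p + 2)*(p - 4)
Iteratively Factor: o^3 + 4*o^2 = (o)*(o^2 + 4*o) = o*(o + 4)*(o)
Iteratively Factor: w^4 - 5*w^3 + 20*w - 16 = (w - 4)*(w^3 - w^2 - 4*w + 4) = (w - 4)*(w - 2)*(w^2 + w - 2) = (w - 4)*(w - 2)*(w + 2)*(w - 1)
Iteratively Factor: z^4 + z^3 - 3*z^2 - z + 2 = (z - 1)*(z^3 + 2*z^2 - z - 2) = (z - 1)^2*(z^2 + 3*z + 2) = (z - 1)^2*(z + 2)*(z + 1)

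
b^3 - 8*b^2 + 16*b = b*(b - 4)^2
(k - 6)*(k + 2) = k^2 - 4*k - 12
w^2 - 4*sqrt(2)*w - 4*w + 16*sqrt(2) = (w - 4)*(w - 4*sqrt(2))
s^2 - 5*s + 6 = (s - 3)*(s - 2)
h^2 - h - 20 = (h - 5)*(h + 4)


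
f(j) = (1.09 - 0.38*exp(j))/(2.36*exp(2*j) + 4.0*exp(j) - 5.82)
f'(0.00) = -21.94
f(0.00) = 1.31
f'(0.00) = -21.94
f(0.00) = 1.31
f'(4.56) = 0.00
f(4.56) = -0.00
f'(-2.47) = -0.01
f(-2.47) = -0.19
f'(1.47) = -0.01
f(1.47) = -0.01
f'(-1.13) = -0.07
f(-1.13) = -0.23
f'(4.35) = 0.00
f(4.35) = -0.00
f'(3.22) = 0.00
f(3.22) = -0.01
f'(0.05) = -7.00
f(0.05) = 0.70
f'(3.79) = 0.00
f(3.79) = -0.00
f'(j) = (1.09 - 0.38*exp(j))*(-4.72*exp(2*j) - 4.0*exp(j))/(2.36*exp(2*j) + 4.0*exp(j) - 5.82)^2 - 0.38*exp(j)/(2.36*exp(2*j) + 4.0*exp(j) - 5.82)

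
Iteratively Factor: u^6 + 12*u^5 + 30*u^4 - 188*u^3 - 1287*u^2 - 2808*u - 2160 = (u - 5)*(u^5 + 17*u^4 + 115*u^3 + 387*u^2 + 648*u + 432) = (u - 5)*(u + 3)*(u^4 + 14*u^3 + 73*u^2 + 168*u + 144) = (u - 5)*(u + 3)^2*(u^3 + 11*u^2 + 40*u + 48) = (u - 5)*(u + 3)^2*(u + 4)*(u^2 + 7*u + 12) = (u - 5)*(u + 3)^2*(u + 4)^2*(u + 3)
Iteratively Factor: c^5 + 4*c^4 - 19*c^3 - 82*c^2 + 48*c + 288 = (c + 3)*(c^4 + c^3 - 22*c^2 - 16*c + 96) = (c + 3)^2*(c^3 - 2*c^2 - 16*c + 32) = (c - 2)*(c + 3)^2*(c^2 - 16) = (c - 4)*(c - 2)*(c + 3)^2*(c + 4)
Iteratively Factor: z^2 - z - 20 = (z + 4)*(z - 5)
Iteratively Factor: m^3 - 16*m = (m - 4)*(m^2 + 4*m) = (m - 4)*(m + 4)*(m)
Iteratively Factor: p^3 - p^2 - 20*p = (p)*(p^2 - p - 20) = p*(p + 4)*(p - 5)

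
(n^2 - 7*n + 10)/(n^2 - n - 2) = (n - 5)/(n + 1)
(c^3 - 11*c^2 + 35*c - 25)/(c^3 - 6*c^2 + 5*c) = (c - 5)/c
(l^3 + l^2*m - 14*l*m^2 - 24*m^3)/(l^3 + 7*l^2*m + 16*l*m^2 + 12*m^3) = (l - 4*m)/(l + 2*m)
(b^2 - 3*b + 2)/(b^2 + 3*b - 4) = (b - 2)/(b + 4)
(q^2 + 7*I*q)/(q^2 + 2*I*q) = (q + 7*I)/(q + 2*I)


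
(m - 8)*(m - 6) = m^2 - 14*m + 48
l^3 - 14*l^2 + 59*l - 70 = (l - 7)*(l - 5)*(l - 2)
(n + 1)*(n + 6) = n^2 + 7*n + 6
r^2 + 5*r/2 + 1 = (r + 1/2)*(r + 2)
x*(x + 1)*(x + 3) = x^3 + 4*x^2 + 3*x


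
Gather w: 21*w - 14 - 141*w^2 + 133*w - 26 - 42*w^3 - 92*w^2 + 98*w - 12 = -42*w^3 - 233*w^2 + 252*w - 52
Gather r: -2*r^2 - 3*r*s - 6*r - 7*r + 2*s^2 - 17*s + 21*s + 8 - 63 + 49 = -2*r^2 + r*(-3*s - 13) + 2*s^2 + 4*s - 6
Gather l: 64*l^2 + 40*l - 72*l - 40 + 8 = 64*l^2 - 32*l - 32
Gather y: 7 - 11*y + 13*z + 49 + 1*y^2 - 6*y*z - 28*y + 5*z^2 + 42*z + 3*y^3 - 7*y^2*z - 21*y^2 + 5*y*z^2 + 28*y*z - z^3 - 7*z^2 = 3*y^3 + y^2*(-7*z - 20) + y*(5*z^2 + 22*z - 39) - z^3 - 2*z^2 + 55*z + 56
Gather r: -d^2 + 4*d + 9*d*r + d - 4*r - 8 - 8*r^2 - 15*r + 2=-d^2 + 5*d - 8*r^2 + r*(9*d - 19) - 6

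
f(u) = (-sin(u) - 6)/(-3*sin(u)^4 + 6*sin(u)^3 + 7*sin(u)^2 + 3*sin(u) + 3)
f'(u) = (-sin(u) - 6)*(12*sin(u)^3*cos(u) - 18*sin(u)^2*cos(u) - 14*sin(u)*cos(u) - 3*cos(u))/(-3*sin(u)^4 + 6*sin(u)^3 + 7*sin(u)^2 + 3*sin(u) + 3)^2 - cos(u)/(-3*sin(u)^4 + 6*sin(u)^3 + 7*sin(u)^2 + 3*sin(u) + 3) = (-9*sin(u)^4 - 60*sin(u)^3 + 115*sin(u)^2 + 84*sin(u) + 15)*cos(u)/(-3*sin(u)^4 + 6*sin(u)^3 + 7*sin(u)^2 + 3*sin(u) + 3)^2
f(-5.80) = -1.02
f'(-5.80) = 1.58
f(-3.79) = -0.80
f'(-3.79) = -1.08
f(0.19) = -1.61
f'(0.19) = 2.29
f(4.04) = -5.55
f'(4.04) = -31.70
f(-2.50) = -2.65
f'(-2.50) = -3.39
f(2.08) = -0.52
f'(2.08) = -0.37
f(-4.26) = -0.50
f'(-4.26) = -0.31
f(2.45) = -0.75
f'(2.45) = -0.97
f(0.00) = -2.00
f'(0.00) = 1.67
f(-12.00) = -0.90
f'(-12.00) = 1.32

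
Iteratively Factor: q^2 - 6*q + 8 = (q - 2)*(q - 4)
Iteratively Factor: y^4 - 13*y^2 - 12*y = (y - 4)*(y^3 + 4*y^2 + 3*y) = y*(y - 4)*(y^2 + 4*y + 3) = y*(y - 4)*(y + 3)*(y + 1)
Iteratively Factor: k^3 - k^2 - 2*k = (k + 1)*(k^2 - 2*k) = k*(k + 1)*(k - 2)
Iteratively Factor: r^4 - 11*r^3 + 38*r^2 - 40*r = (r - 4)*(r^3 - 7*r^2 + 10*r) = (r - 5)*(r - 4)*(r^2 - 2*r) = (r - 5)*(r - 4)*(r - 2)*(r)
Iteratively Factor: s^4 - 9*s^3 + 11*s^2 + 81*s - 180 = (s - 5)*(s^3 - 4*s^2 - 9*s + 36) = (s - 5)*(s + 3)*(s^2 - 7*s + 12) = (s - 5)*(s - 4)*(s + 3)*(s - 3)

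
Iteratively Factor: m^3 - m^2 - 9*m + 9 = (m + 3)*(m^2 - 4*m + 3) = (m - 3)*(m + 3)*(m - 1)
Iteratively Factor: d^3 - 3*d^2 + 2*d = (d - 2)*(d^2 - d) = (d - 2)*(d - 1)*(d)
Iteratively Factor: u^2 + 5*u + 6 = (u + 2)*(u + 3)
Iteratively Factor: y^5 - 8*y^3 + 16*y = (y + 2)*(y^4 - 2*y^3 - 4*y^2 + 8*y) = (y - 2)*(y + 2)*(y^3 - 4*y) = (y - 2)*(y + 2)^2*(y^2 - 2*y) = y*(y - 2)*(y + 2)^2*(y - 2)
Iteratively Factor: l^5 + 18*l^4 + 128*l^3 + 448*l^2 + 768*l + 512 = (l + 4)*(l^4 + 14*l^3 + 72*l^2 + 160*l + 128) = (l + 2)*(l + 4)*(l^3 + 12*l^2 + 48*l + 64) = (l + 2)*(l + 4)^2*(l^2 + 8*l + 16) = (l + 2)*(l + 4)^3*(l + 4)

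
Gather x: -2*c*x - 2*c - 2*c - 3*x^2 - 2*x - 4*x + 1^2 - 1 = -4*c - 3*x^2 + x*(-2*c - 6)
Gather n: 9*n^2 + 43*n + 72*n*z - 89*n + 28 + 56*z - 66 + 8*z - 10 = 9*n^2 + n*(72*z - 46) + 64*z - 48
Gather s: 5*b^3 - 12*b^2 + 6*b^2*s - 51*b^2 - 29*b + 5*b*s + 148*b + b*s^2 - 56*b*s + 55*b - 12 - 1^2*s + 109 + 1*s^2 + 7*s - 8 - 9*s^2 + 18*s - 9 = 5*b^3 - 63*b^2 + 174*b + s^2*(b - 8) + s*(6*b^2 - 51*b + 24) + 80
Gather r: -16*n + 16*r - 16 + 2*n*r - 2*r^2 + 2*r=-16*n - 2*r^2 + r*(2*n + 18) - 16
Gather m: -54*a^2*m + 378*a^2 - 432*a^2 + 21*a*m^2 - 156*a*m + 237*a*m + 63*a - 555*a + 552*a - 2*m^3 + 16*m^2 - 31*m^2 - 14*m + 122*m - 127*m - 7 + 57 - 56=-54*a^2 + 60*a - 2*m^3 + m^2*(21*a - 15) + m*(-54*a^2 + 81*a - 19) - 6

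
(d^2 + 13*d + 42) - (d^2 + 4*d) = 9*d + 42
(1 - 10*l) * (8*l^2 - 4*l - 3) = -80*l^3 + 48*l^2 + 26*l - 3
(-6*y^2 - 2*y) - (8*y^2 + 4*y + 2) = -14*y^2 - 6*y - 2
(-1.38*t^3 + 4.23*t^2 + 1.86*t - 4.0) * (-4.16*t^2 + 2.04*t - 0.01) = 5.7408*t^5 - 20.412*t^4 + 0.9054*t^3 + 20.3921*t^2 - 8.1786*t + 0.04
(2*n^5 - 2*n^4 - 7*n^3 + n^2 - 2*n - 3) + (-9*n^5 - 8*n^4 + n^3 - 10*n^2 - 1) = -7*n^5 - 10*n^4 - 6*n^3 - 9*n^2 - 2*n - 4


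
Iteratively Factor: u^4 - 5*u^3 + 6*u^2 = (u)*(u^3 - 5*u^2 + 6*u) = u^2*(u^2 - 5*u + 6) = u^2*(u - 2)*(u - 3)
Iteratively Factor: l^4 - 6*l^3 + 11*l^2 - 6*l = (l - 1)*(l^3 - 5*l^2 + 6*l) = l*(l - 1)*(l^2 - 5*l + 6) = l*(l - 3)*(l - 1)*(l - 2)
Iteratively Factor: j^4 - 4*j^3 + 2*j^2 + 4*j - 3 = (j - 1)*(j^3 - 3*j^2 - j + 3) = (j - 1)^2*(j^2 - 2*j - 3) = (j - 3)*(j - 1)^2*(j + 1)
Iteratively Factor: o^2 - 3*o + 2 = (o - 1)*(o - 2)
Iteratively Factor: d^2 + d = (d)*(d + 1)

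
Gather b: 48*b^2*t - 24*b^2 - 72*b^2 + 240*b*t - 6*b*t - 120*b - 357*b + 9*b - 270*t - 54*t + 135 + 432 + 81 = b^2*(48*t - 96) + b*(234*t - 468) - 324*t + 648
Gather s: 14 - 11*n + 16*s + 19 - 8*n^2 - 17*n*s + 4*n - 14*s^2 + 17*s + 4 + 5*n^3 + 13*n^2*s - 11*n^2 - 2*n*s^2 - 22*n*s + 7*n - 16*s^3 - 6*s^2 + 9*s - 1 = 5*n^3 - 19*n^2 - 16*s^3 + s^2*(-2*n - 20) + s*(13*n^2 - 39*n + 42) + 36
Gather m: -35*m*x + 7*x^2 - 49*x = -35*m*x + 7*x^2 - 49*x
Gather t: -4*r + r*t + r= r*t - 3*r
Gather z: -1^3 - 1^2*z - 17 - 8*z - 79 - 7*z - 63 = -16*z - 160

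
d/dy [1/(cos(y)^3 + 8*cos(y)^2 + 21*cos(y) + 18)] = (3*cos(y) + 7)*sin(y)/((cos(y) + 2)^2*(cos(y) + 3)^3)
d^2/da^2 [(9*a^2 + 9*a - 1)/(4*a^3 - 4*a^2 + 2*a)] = (36*a^6 + 108*a^5 - 186*a^4 + 68*a^3 - 18*a^2 + 6*a - 1)/(a^3*(8*a^6 - 24*a^5 + 36*a^4 - 32*a^3 + 18*a^2 - 6*a + 1))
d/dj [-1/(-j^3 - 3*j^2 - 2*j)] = (-3*j^2 - 6*j - 2)/(j^2*(j^2 + 3*j + 2)^2)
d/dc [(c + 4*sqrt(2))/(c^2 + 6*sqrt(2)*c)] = (-c^2 - 8*sqrt(2)*c - 48)/(c^2*(c^2 + 12*sqrt(2)*c + 72))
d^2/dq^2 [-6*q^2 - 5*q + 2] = -12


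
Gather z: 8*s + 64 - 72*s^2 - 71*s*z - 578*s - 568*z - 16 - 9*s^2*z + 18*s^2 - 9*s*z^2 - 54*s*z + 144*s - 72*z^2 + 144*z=-54*s^2 - 426*s + z^2*(-9*s - 72) + z*(-9*s^2 - 125*s - 424) + 48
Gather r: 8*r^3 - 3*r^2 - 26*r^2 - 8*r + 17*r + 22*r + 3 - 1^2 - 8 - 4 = 8*r^3 - 29*r^2 + 31*r - 10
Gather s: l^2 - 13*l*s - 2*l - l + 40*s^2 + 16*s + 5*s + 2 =l^2 - 3*l + 40*s^2 + s*(21 - 13*l) + 2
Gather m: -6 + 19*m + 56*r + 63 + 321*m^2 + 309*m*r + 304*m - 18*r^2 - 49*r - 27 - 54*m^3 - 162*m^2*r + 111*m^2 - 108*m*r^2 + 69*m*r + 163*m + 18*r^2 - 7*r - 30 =-54*m^3 + m^2*(432 - 162*r) + m*(-108*r^2 + 378*r + 486)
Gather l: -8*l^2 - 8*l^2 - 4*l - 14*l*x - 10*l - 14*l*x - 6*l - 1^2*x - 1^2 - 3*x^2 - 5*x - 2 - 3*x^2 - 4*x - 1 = -16*l^2 + l*(-28*x - 20) - 6*x^2 - 10*x - 4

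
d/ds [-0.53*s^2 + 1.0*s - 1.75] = 1.0 - 1.06*s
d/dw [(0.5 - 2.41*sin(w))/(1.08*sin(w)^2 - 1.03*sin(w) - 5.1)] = (2.6028*sin(w)^2 - 1.08*sin(w) + 12.806)*cos(w)/(1.1664*sin(w)^4 - 2.2248*sin(w)^3 - 9.9551*sin(w)^2 + 10.506*sin(w) + 26.01)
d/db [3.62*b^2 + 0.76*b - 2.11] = 7.24*b + 0.76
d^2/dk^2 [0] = 0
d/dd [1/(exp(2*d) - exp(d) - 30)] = (1 - 2*exp(d))*exp(d)/(-exp(2*d) + exp(d) + 30)^2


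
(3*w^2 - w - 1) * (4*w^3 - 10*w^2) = 12*w^5 - 34*w^4 + 6*w^3 + 10*w^2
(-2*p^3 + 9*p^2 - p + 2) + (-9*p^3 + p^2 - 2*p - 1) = -11*p^3 + 10*p^2 - 3*p + 1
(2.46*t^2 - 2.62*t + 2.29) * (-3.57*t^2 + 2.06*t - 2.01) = -8.7822*t^4 + 14.421*t^3 - 18.5171*t^2 + 9.9836*t - 4.6029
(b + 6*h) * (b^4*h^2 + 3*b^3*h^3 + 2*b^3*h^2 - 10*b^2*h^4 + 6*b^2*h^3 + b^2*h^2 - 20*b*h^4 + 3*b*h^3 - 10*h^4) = b^5*h^2 + 9*b^4*h^3 + 2*b^4*h^2 + 8*b^3*h^4 + 18*b^3*h^3 + b^3*h^2 - 60*b^2*h^5 + 16*b^2*h^4 + 9*b^2*h^3 - 120*b*h^5 + 8*b*h^4 - 60*h^5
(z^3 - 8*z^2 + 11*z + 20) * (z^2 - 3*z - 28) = z^5 - 11*z^4 + 7*z^3 + 211*z^2 - 368*z - 560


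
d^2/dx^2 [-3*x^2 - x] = -6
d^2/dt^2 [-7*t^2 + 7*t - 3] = -14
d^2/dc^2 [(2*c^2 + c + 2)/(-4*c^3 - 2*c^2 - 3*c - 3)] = 2*(-32*c^6 - 48*c^5 - 144*c^4 + 60*c^3 + 12*c^2 + 54*c - 15)/(64*c^9 + 96*c^8 + 192*c^7 + 296*c^6 + 288*c^5 + 306*c^4 + 243*c^3 + 135*c^2 + 81*c + 27)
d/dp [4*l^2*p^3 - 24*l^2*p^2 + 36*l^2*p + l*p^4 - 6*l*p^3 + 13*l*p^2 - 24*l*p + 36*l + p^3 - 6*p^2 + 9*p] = 12*l^2*p^2 - 48*l^2*p + 36*l^2 + 4*l*p^3 - 18*l*p^2 + 26*l*p - 24*l + 3*p^2 - 12*p + 9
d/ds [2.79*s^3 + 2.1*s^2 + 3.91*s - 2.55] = 8.37*s^2 + 4.2*s + 3.91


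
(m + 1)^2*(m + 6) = m^3 + 8*m^2 + 13*m + 6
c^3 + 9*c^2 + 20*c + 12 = (c + 1)*(c + 2)*(c + 6)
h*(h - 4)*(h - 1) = h^3 - 5*h^2 + 4*h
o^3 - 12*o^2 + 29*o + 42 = (o - 7)*(o - 6)*(o + 1)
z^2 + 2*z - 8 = (z - 2)*(z + 4)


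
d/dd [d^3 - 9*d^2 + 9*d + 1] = 3*d^2 - 18*d + 9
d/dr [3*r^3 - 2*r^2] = r*(9*r - 4)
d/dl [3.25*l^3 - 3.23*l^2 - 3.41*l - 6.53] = 9.75*l^2 - 6.46*l - 3.41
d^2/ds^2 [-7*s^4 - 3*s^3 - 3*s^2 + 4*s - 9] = -84*s^2 - 18*s - 6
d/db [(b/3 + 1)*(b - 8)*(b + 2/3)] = b^2 - 26*b/9 - 82/9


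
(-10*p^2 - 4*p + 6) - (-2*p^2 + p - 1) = -8*p^2 - 5*p + 7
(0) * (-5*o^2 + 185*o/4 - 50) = 0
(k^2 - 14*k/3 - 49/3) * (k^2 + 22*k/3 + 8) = k^4 + 8*k^3/3 - 383*k^2/9 - 1414*k/9 - 392/3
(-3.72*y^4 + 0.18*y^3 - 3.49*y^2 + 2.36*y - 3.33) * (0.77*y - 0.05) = -2.8644*y^5 + 0.3246*y^4 - 2.6963*y^3 + 1.9917*y^2 - 2.6821*y + 0.1665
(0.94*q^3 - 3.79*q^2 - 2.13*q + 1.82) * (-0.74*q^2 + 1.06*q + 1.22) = -0.6956*q^5 + 3.801*q^4 - 1.2944*q^3 - 8.2284*q^2 - 0.6694*q + 2.2204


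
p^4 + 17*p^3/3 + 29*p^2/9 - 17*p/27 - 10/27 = (p - 1/3)*(p + 1/3)*(p + 2/3)*(p + 5)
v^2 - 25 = (v - 5)*(v + 5)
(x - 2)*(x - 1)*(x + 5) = x^3 + 2*x^2 - 13*x + 10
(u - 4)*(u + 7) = u^2 + 3*u - 28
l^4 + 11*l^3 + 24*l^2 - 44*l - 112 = (l - 2)*(l + 2)*(l + 4)*(l + 7)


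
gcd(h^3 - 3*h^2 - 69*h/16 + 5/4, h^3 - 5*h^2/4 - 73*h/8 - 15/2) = h^2 - 11*h/4 - 5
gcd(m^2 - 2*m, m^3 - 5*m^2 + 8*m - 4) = m - 2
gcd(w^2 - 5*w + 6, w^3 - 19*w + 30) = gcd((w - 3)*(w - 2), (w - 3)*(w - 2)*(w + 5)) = w^2 - 5*w + 6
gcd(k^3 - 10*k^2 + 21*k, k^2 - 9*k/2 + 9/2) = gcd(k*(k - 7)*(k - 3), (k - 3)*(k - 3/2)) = k - 3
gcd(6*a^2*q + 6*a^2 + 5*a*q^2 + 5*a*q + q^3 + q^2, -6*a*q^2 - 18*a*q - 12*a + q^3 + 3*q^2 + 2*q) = q + 1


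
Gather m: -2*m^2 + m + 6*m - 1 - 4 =-2*m^2 + 7*m - 5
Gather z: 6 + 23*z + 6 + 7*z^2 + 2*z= 7*z^2 + 25*z + 12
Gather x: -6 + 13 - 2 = 5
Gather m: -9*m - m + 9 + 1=10 - 10*m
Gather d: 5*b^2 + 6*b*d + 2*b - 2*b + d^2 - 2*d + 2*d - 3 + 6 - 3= 5*b^2 + 6*b*d + d^2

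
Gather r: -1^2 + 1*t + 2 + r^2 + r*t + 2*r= r^2 + r*(t + 2) + t + 1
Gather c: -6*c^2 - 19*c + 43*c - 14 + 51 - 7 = -6*c^2 + 24*c + 30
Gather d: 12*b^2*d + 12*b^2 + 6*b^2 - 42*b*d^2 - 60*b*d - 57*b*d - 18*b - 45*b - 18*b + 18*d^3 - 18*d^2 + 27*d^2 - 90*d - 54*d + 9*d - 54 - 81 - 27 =18*b^2 - 81*b + 18*d^3 + d^2*(9 - 42*b) + d*(12*b^2 - 117*b - 135) - 162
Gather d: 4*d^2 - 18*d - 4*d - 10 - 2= 4*d^2 - 22*d - 12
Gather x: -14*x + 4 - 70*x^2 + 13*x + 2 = -70*x^2 - x + 6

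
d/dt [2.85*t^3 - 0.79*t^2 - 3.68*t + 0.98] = 8.55*t^2 - 1.58*t - 3.68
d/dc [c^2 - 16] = 2*c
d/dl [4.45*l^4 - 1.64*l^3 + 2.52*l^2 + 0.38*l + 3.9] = 17.8*l^3 - 4.92*l^2 + 5.04*l + 0.38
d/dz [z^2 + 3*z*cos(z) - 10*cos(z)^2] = -3*z*sin(z) + 2*z + 10*sin(2*z) + 3*cos(z)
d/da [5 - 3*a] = -3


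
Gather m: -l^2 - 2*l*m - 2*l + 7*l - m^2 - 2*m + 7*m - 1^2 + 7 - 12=-l^2 + 5*l - m^2 + m*(5 - 2*l) - 6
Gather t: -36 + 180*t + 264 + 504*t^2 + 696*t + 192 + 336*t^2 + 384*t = 840*t^2 + 1260*t + 420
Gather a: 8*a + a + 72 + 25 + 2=9*a + 99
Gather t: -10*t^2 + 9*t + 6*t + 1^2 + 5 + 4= -10*t^2 + 15*t + 10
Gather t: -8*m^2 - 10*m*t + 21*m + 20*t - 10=-8*m^2 + 21*m + t*(20 - 10*m) - 10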